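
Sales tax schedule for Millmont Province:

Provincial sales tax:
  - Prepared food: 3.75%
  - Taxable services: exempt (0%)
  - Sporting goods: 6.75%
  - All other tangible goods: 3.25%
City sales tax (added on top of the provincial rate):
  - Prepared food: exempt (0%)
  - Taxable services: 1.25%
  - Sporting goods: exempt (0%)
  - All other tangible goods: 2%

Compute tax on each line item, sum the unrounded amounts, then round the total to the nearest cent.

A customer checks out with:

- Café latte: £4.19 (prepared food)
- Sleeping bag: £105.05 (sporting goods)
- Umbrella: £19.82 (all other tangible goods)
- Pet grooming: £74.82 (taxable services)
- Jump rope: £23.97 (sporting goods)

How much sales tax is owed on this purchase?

£10.84

Café latte £4.19: prepared food → 3.75% + 0% city = 3.75% → £0.157125
Sleeping bag £105.05: sporting goods → 6.75% + 0% city = 6.75% → £7.090875
Umbrella £19.82: all other tangible goods → 3.25% + 2% city = 5.25% → £1.04055
Pet grooming £74.82: taxable services → 0% + 1.25% city = 1.25% → £0.93525
Jump rope £23.97: sporting goods → 6.75% + 0% city = 6.75% → £1.617975
Unrounded tax sum = £10.841775 → £10.84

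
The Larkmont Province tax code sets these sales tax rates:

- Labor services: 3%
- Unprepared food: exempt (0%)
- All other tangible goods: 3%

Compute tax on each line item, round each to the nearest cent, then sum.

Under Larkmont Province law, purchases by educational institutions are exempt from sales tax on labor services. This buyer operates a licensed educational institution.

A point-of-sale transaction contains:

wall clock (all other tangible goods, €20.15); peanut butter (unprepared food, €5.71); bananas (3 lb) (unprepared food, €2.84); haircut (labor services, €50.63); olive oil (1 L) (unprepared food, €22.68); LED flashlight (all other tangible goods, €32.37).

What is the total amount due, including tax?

€135.95

Wall clock €20.15: all other tangible goods → 3% → €0.60
Peanut butter €5.71: unprepared food → 0% → €0.00
Bananas (3 lb) €2.84: unprepared food → 0% → €0.00
Haircut €50.63: labor services, buyer-exempt → 0% → €0.00
Olive oil (1 L) €22.68: unprepared food → 0% → €0.00
LED flashlight €32.37: all other tangible goods → 3% → €0.97
Subtotal = €134.38; tax = €1.57; total due = €135.95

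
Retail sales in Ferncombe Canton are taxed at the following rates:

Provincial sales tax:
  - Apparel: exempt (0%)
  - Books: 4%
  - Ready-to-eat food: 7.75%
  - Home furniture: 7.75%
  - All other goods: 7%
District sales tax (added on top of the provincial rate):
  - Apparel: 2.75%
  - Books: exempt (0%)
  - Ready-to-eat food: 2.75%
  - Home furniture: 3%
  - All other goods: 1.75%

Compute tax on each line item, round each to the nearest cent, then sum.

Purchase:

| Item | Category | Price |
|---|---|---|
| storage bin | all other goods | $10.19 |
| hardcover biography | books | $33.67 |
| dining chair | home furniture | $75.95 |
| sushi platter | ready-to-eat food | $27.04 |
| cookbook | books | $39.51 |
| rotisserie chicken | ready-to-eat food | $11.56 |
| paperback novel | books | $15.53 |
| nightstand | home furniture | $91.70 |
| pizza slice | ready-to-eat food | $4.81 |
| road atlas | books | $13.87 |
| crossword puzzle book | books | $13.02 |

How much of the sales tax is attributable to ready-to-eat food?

$4.56

Sushi platter $27.04: ready-to-eat food → 7.75% + 2.75% district = 10.5% → $2.84
Rotisserie chicken $11.56: ready-to-eat food → 7.75% + 2.75% district = 10.5% → $1.21
Pizza slice $4.81: ready-to-eat food → 7.75% + 2.75% district = 10.5% → $0.51
Tax on ready-to-eat food = $2.84 + $1.21 + $0.51 = $4.56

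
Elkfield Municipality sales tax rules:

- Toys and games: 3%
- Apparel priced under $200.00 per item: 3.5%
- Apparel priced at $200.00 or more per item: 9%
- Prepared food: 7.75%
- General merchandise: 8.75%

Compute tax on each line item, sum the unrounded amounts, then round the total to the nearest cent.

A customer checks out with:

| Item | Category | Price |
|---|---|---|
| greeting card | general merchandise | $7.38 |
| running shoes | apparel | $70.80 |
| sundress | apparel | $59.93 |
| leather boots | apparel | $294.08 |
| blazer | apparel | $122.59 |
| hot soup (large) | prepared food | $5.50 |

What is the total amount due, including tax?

$596.69

Greeting card $7.38: general merchandise → 8.75% → $0.64575
Running shoes $70.80: apparel, under $200.00 → 3.5% → $2.478
Sundress $59.93: apparel, under $200.00 → 3.5% → $2.09755
Leather boots $294.08: apparel, $200.00 or more → 9% → $26.4672
Blazer $122.59: apparel, under $200.00 → 3.5% → $4.29065
Hot soup (large) $5.50: prepared food → 7.75% → $0.42625
Subtotal = $560.28; unrounded tax = $36.4054 → $36.41; total due = $596.69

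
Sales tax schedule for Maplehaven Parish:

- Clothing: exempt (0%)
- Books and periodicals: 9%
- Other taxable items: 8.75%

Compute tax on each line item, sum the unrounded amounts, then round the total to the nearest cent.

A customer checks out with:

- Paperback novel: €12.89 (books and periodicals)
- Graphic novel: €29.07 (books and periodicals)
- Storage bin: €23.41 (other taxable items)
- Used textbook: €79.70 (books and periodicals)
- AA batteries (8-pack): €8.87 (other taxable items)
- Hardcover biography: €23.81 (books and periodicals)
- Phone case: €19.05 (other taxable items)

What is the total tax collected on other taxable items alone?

€4.49

Storage bin €23.41: other taxable items → 8.75% → €2.048375
AA batteries (8-pack) €8.87: other taxable items → 8.75% → €0.776125
Phone case €19.05: other taxable items → 8.75% → €1.666875
Tax on other taxable items: unrounded sum = €4.491375 → €4.49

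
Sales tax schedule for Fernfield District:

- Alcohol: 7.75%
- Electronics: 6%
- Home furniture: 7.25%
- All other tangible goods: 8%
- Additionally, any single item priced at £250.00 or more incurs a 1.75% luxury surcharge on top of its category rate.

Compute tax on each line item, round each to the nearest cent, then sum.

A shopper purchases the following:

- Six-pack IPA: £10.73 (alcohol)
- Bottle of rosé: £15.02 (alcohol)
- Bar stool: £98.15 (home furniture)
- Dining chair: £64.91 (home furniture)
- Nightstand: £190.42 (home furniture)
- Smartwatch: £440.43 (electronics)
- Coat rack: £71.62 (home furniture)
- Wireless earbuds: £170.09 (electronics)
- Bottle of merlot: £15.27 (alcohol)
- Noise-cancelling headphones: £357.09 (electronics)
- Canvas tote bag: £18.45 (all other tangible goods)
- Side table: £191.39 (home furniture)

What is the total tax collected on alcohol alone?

Six-pack IPA £10.73: alcohol → 7.75% → £0.83
Bottle of rosé £15.02: alcohol → 7.75% → £1.16
Bottle of merlot £15.27: alcohol → 7.75% → £1.18
Tax on alcohol = £0.83 + £1.16 + £1.18 = £3.17

£3.17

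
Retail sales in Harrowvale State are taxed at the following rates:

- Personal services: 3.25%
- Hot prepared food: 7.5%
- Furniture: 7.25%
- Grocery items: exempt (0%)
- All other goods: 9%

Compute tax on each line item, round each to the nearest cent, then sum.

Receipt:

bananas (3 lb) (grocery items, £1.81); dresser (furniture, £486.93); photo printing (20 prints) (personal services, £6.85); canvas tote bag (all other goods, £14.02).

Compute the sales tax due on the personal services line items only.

Photo printing (20 prints) £6.85: personal services → 3.25% → £0.22
Tax on personal services = £0.22

£0.22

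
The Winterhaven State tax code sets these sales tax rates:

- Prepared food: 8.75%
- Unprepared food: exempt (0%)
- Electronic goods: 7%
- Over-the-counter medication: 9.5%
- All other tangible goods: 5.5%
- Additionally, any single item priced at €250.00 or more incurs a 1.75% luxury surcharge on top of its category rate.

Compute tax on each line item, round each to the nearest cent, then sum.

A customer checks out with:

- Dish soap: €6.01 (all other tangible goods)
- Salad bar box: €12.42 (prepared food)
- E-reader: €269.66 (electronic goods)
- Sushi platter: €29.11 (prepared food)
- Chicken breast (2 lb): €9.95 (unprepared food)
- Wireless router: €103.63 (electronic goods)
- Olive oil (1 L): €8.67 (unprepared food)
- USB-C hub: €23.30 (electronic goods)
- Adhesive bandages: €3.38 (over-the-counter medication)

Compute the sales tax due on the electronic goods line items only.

E-reader €269.66: electronic goods → 7% + 1.75% surcharge = 8.75% → €23.60
Wireless router €103.63: electronic goods → 7% → €7.25
USB-C hub €23.30: electronic goods → 7% → €1.63
Tax on electronic goods = €23.60 + €7.25 + €1.63 = €32.48

€32.48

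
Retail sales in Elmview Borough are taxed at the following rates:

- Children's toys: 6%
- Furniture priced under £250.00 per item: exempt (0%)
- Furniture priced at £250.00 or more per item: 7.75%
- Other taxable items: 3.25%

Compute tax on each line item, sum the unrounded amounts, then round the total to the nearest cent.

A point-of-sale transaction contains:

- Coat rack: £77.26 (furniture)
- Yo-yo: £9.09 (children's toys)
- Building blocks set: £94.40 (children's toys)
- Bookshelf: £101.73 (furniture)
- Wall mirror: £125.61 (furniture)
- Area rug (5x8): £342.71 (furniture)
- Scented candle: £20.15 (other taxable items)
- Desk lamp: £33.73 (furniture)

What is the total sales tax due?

Coat rack £77.26: furniture, under £250.00 → 0% → £0.00
Yo-yo £9.09: children's toys → 6% → £0.5454
Building blocks set £94.40: children's toys → 6% → £5.664
Bookshelf £101.73: furniture, under £250.00 → 0% → £0.00
Wall mirror £125.61: furniture, under £250.00 → 0% → £0.00
Area rug (5x8) £342.71: furniture, £250.00 or more → 7.75% → £26.560025
Scented candle £20.15: other taxable items → 3.25% → £0.654875
Desk lamp £33.73: furniture, under £250.00 → 0% → £0.00
Unrounded tax sum = £33.4243 → £33.42

£33.42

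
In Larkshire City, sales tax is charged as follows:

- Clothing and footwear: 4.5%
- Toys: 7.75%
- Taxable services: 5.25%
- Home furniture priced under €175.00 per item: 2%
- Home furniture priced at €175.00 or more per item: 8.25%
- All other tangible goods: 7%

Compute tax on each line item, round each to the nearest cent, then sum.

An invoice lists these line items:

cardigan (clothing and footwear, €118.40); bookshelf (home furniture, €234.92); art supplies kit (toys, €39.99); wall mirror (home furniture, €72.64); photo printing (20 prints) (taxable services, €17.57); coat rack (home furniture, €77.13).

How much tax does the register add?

€31.72

Cardigan €118.40: clothing and footwear → 4.5% → €5.33
Bookshelf €234.92: home furniture, €175.00 or more → 8.25% → €19.38
Art supplies kit €39.99: toys → 7.75% → €3.10
Wall mirror €72.64: home furniture, under €175.00 → 2% → €1.45
Photo printing (20 prints) €17.57: taxable services → 5.25% → €0.92
Coat rack €77.13: home furniture, under €175.00 → 2% → €1.54
Total tax = €5.33 + €19.38 + €3.10 + €1.45 + €0.92 + €1.54 = €31.72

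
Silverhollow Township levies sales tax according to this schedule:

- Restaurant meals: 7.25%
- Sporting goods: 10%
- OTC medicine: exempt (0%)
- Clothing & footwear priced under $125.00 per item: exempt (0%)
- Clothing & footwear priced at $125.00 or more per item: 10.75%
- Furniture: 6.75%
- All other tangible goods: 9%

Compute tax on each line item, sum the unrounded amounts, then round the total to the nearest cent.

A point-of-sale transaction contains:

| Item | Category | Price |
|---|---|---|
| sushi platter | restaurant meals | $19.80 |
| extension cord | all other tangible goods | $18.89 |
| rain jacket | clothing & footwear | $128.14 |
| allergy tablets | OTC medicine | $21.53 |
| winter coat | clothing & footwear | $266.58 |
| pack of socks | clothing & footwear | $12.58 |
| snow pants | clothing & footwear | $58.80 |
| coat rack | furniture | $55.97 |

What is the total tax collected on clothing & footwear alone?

Rain jacket $128.14: clothing & footwear, $125.00 or more → 10.75% → $13.77505
Winter coat $266.58: clothing & footwear, $125.00 or more → 10.75% → $28.65735
Pack of socks $12.58: clothing & footwear, under $125.00 → 0% → $0.00
Snow pants $58.80: clothing & footwear, under $125.00 → 0% → $0.00
Tax on clothing & footwear: unrounded sum = $42.4324 → $42.43

$42.43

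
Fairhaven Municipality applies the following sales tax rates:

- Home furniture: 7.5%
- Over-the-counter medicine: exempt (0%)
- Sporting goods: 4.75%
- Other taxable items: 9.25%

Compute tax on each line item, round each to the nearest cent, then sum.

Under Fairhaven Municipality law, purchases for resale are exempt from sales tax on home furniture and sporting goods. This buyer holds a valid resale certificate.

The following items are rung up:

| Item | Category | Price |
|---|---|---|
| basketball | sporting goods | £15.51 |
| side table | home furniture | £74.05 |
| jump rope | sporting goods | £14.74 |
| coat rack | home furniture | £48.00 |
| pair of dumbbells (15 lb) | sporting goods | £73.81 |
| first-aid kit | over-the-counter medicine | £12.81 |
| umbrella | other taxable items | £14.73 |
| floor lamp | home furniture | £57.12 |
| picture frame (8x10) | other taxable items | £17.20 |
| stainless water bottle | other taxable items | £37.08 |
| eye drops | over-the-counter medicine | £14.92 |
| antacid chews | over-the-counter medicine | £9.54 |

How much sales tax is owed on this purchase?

£6.38

Basketball £15.51: sporting goods, buyer-exempt → 0% → £0.00
Side table £74.05: home furniture, buyer-exempt → 0% → £0.00
Jump rope £14.74: sporting goods, buyer-exempt → 0% → £0.00
Coat rack £48.00: home furniture, buyer-exempt → 0% → £0.00
Pair of dumbbells (15 lb) £73.81: sporting goods, buyer-exempt → 0% → £0.00
First-aid kit £12.81: over-the-counter medicine → 0% → £0.00
Umbrella £14.73: other taxable items → 9.25% → £1.36
Floor lamp £57.12: home furniture, buyer-exempt → 0% → £0.00
Picture frame (8x10) £17.20: other taxable items → 9.25% → £1.59
Stainless water bottle £37.08: other taxable items → 9.25% → £3.43
Eye drops £14.92: over-the-counter medicine → 0% → £0.00
Antacid chews £9.54: over-the-counter medicine → 0% → £0.00
Total tax = £1.36 + £1.59 + £3.43 = £6.38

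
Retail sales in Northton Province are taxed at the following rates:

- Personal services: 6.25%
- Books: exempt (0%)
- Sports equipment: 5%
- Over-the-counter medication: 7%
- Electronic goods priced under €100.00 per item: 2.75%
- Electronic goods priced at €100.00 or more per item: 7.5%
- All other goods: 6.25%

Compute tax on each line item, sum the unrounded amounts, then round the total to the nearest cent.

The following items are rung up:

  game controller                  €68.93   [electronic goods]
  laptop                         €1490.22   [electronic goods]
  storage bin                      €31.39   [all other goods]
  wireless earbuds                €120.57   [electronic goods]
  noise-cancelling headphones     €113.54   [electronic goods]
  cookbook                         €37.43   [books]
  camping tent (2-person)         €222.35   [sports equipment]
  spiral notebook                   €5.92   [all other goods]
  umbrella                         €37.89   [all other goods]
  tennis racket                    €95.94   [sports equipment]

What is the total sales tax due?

Game controller €68.93: electronic goods, under €100.00 → 2.75% → €1.895575
Laptop €1490.22: electronic goods, €100.00 or more → 7.5% → €111.7665
Storage bin €31.39: all other goods → 6.25% → €1.961875
Wireless earbuds €120.57: electronic goods, €100.00 or more → 7.5% → €9.04275
Noise-cancelling headphones €113.54: electronic goods, €100.00 or more → 7.5% → €8.5155
Cookbook €37.43: books → 0% → €0.00
Camping tent (2-person) €222.35: sports equipment → 5% → €11.1175
Spiral notebook €5.92: all other goods → 6.25% → €0.37
Umbrella €37.89: all other goods → 6.25% → €2.368125
Tennis racket €95.94: sports equipment → 5% → €4.797
Unrounded tax sum = €151.834825 → €151.83

€151.83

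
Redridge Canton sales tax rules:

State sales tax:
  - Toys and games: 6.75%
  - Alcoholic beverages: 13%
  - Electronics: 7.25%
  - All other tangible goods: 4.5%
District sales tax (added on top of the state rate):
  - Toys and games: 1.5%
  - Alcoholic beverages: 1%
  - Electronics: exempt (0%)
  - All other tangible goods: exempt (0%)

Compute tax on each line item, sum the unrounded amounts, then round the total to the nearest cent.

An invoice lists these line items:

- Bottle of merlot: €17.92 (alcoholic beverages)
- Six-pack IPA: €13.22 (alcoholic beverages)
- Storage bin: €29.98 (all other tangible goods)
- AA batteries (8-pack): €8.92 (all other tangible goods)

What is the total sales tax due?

Bottle of merlot €17.92: alcoholic beverages → 13% + 1% district = 14% → €2.5088
Six-pack IPA €13.22: alcoholic beverages → 13% + 1% district = 14% → €1.8508
Storage bin €29.98: all other tangible goods → 4.5% + 0% district = 4.5% → €1.3491
AA batteries (8-pack) €8.92: all other tangible goods → 4.5% + 0% district = 4.5% → €0.4014
Unrounded tax sum = €6.1101 → €6.11

€6.11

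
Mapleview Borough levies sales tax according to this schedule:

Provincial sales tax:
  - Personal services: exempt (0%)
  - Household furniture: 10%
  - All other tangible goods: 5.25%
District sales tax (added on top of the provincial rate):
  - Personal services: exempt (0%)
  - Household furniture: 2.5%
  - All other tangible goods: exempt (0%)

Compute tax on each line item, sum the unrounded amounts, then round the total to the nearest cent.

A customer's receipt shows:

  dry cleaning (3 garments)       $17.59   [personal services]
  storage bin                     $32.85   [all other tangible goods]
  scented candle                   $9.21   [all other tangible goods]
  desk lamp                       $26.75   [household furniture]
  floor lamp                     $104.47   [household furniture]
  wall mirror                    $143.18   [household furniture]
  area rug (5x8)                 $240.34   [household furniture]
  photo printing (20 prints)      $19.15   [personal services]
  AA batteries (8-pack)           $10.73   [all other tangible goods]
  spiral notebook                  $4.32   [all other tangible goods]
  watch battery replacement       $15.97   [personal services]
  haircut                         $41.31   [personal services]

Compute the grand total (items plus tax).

Dry cleaning (3 garments) $17.59: personal services → 0% + 0% district = 0% → $0.00
Storage bin $32.85: all other tangible goods → 5.25% + 0% district = 5.25% → $1.724625
Scented candle $9.21: all other tangible goods → 5.25% + 0% district = 5.25% → $0.483525
Desk lamp $26.75: household furniture → 10% + 2.5% district = 12.5% → $3.34375
Floor lamp $104.47: household furniture → 10% + 2.5% district = 12.5% → $13.05875
Wall mirror $143.18: household furniture → 10% + 2.5% district = 12.5% → $17.8975
Area rug (5x8) $240.34: household furniture → 10% + 2.5% district = 12.5% → $30.0425
Photo printing (20 prints) $19.15: personal services → 0% + 0% district = 0% → $0.00
AA batteries (8-pack) $10.73: all other tangible goods → 5.25% + 0% district = 5.25% → $0.563325
Spiral notebook $4.32: all other tangible goods → 5.25% + 0% district = 5.25% → $0.2268
Watch battery replacement $15.97: personal services → 0% + 0% district = 0% → $0.00
Haircut $41.31: personal services → 0% + 0% district = 0% → $0.00
Subtotal = $665.87; unrounded tax = $67.340775 → $67.34; total due = $733.21

$733.21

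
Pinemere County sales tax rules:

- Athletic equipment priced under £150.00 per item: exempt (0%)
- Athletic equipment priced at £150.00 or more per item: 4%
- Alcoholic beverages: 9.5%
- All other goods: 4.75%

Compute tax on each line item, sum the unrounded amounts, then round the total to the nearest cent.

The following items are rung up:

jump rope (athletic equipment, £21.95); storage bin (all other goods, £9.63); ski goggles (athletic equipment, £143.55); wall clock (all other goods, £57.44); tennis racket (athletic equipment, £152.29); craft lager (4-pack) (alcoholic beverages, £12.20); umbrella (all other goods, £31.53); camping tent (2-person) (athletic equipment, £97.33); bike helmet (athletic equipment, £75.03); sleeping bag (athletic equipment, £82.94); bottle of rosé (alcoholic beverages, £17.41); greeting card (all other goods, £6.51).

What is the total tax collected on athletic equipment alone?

Jump rope £21.95: athletic equipment, under £150.00 → 0% → £0.00
Ski goggles £143.55: athletic equipment, under £150.00 → 0% → £0.00
Tennis racket £152.29: athletic equipment, £150.00 or more → 4% → £6.0916
Camping tent (2-person) £97.33: athletic equipment, under £150.00 → 0% → £0.00
Bike helmet £75.03: athletic equipment, under £150.00 → 0% → £0.00
Sleeping bag £82.94: athletic equipment, under £150.00 → 0% → £0.00
Tax on athletic equipment: unrounded sum = £6.0916 → £6.09

£6.09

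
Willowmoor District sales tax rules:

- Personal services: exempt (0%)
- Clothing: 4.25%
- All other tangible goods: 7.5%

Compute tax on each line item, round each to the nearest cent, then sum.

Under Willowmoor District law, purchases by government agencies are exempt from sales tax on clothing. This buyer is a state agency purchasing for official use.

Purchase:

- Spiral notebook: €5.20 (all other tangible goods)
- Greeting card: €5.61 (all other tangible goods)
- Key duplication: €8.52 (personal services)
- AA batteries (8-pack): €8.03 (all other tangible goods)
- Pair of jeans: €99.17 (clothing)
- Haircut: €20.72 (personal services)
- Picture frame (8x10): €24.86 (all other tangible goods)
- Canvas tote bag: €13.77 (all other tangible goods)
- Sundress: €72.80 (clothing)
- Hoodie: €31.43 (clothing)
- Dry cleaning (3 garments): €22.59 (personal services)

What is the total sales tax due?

€4.30

Spiral notebook €5.20: all other tangible goods → 7.5% → €0.39
Greeting card €5.61: all other tangible goods → 7.5% → €0.42
Key duplication €8.52: personal services → 0% → €0.00
AA batteries (8-pack) €8.03: all other tangible goods → 7.5% → €0.60
Pair of jeans €99.17: clothing, buyer-exempt → 0% → €0.00
Haircut €20.72: personal services → 0% → €0.00
Picture frame (8x10) €24.86: all other tangible goods → 7.5% → €1.86
Canvas tote bag €13.77: all other tangible goods → 7.5% → €1.03
Sundress €72.80: clothing, buyer-exempt → 0% → €0.00
Hoodie €31.43: clothing, buyer-exempt → 0% → €0.00
Dry cleaning (3 garments) €22.59: personal services → 0% → €0.00
Total tax = €0.39 + €0.42 + €0.60 + €1.86 + €1.03 = €4.30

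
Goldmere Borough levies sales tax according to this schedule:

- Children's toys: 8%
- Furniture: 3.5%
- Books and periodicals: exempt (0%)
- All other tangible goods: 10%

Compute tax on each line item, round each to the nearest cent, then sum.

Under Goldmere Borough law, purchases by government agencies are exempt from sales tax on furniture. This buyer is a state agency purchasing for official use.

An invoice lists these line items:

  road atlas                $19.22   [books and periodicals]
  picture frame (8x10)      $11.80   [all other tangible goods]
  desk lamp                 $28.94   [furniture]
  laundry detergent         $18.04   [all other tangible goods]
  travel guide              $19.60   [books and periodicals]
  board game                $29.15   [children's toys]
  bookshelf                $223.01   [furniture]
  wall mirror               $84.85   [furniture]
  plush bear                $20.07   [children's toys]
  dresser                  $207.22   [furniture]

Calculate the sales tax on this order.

$6.92

Road atlas $19.22: books and periodicals → 0% → $0.00
Picture frame (8x10) $11.80: all other tangible goods → 10% → $1.18
Desk lamp $28.94: furniture, buyer-exempt → 0% → $0.00
Laundry detergent $18.04: all other tangible goods → 10% → $1.80
Travel guide $19.60: books and periodicals → 0% → $0.00
Board game $29.15: children's toys → 8% → $2.33
Bookshelf $223.01: furniture, buyer-exempt → 0% → $0.00
Wall mirror $84.85: furniture, buyer-exempt → 0% → $0.00
Plush bear $20.07: children's toys → 8% → $1.61
Dresser $207.22: furniture, buyer-exempt → 0% → $0.00
Total tax = $1.18 + $1.80 + $2.33 + $1.61 = $6.92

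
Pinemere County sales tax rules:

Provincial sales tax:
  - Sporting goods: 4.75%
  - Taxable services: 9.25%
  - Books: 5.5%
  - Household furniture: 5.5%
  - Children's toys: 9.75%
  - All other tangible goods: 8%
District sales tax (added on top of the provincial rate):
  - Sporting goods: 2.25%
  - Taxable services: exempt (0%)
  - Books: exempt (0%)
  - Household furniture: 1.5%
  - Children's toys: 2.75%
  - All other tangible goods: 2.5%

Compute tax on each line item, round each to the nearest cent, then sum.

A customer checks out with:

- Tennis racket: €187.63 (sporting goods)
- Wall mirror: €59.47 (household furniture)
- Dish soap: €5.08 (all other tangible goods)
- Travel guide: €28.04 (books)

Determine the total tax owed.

€19.36

Tennis racket €187.63: sporting goods → 4.75% + 2.25% district = 7% → €13.13
Wall mirror €59.47: household furniture → 5.5% + 1.5% district = 7% → €4.16
Dish soap €5.08: all other tangible goods → 8% + 2.5% district = 10.5% → €0.53
Travel guide €28.04: books → 5.5% + 0% district = 5.5% → €1.54
Total tax = €13.13 + €4.16 + €0.53 + €1.54 = €19.36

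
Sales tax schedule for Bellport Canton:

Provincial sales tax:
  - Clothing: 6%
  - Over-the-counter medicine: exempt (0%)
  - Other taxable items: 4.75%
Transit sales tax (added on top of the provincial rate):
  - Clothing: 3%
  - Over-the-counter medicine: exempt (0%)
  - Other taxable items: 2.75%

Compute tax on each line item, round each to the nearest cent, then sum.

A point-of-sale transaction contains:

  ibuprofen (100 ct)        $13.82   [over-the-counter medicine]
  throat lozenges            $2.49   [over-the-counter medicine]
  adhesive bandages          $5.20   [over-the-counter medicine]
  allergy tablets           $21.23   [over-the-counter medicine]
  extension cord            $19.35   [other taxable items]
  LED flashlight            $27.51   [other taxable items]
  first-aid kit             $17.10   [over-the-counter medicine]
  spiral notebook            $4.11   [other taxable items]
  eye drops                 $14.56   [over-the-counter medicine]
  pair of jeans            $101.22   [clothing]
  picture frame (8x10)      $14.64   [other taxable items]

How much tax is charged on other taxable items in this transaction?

$4.92

Extension cord $19.35: other taxable items → 4.75% + 2.75% transit = 7.5% → $1.45
LED flashlight $27.51: other taxable items → 4.75% + 2.75% transit = 7.5% → $2.06
Spiral notebook $4.11: other taxable items → 4.75% + 2.75% transit = 7.5% → $0.31
Picture frame (8x10) $14.64: other taxable items → 4.75% + 2.75% transit = 7.5% → $1.10
Tax on other taxable items = $1.45 + $2.06 + $0.31 + $1.10 = $4.92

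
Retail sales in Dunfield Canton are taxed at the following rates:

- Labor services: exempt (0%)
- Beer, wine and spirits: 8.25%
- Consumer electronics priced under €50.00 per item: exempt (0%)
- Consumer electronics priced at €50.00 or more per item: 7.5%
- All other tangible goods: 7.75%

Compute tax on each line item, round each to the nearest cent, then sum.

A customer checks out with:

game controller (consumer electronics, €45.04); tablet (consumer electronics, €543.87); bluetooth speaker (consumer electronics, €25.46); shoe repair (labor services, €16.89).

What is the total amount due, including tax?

Game controller €45.04: consumer electronics, under €50.00 → 0% → €0.00
Tablet €543.87: consumer electronics, €50.00 or more → 7.5% → €40.79
Bluetooth speaker €25.46: consumer electronics, under €50.00 → 0% → €0.00
Shoe repair €16.89: labor services → 0% → €0.00
Subtotal = €631.26; tax = €40.79; total due = €672.05

€672.05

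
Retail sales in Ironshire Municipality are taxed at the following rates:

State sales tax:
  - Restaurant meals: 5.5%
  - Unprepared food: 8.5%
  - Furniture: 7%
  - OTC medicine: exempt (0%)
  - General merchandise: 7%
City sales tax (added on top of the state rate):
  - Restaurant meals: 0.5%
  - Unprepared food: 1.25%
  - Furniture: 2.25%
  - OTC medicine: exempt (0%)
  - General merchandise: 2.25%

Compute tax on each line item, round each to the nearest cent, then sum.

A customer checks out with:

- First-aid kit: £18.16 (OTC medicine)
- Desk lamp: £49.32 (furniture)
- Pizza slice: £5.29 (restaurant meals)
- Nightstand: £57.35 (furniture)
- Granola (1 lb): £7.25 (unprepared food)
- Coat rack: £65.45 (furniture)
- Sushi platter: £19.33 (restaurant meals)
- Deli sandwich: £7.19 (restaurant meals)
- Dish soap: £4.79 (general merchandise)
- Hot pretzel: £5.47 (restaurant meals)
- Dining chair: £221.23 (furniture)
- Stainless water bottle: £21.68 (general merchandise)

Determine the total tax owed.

£41.77

First-aid kit £18.16: OTC medicine → 0% + 0% city = 0% → £0.00
Desk lamp £49.32: furniture → 7% + 2.25% city = 9.25% → £4.56
Pizza slice £5.29: restaurant meals → 5.5% + 0.5% city = 6% → £0.32
Nightstand £57.35: furniture → 7% + 2.25% city = 9.25% → £5.30
Granola (1 lb) £7.25: unprepared food → 8.5% + 1.25% city = 9.75% → £0.71
Coat rack £65.45: furniture → 7% + 2.25% city = 9.25% → £6.05
Sushi platter £19.33: restaurant meals → 5.5% + 0.5% city = 6% → £1.16
Deli sandwich £7.19: restaurant meals → 5.5% + 0.5% city = 6% → £0.43
Dish soap £4.79: general merchandise → 7% + 2.25% city = 9.25% → £0.44
Hot pretzel £5.47: restaurant meals → 5.5% + 0.5% city = 6% → £0.33
Dining chair £221.23: furniture → 7% + 2.25% city = 9.25% → £20.46
Stainless water bottle £21.68: general merchandise → 7% + 2.25% city = 9.25% → £2.01
Total tax = £4.56 + £0.32 + £5.30 + £0.71 + £6.05 + £1.16 + £0.43 + £0.44 + £0.33 + £20.46 + £2.01 = £41.77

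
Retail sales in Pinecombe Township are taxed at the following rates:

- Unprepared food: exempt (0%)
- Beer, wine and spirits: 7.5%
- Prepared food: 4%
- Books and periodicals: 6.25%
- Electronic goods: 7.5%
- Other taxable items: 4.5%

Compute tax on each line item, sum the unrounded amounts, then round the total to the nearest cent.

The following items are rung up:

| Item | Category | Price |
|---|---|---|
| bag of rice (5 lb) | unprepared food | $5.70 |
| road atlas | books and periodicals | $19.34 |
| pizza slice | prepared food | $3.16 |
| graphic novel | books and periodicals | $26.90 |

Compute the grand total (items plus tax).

$58.12

Bag of rice (5 lb) $5.70: unprepared food → 0% → $0.00
Road atlas $19.34: books and periodicals → 6.25% → $1.20875
Pizza slice $3.16: prepared food → 4% → $0.1264
Graphic novel $26.90: books and periodicals → 6.25% → $1.68125
Subtotal = $55.10; unrounded tax = $3.0164 → $3.02; total due = $58.12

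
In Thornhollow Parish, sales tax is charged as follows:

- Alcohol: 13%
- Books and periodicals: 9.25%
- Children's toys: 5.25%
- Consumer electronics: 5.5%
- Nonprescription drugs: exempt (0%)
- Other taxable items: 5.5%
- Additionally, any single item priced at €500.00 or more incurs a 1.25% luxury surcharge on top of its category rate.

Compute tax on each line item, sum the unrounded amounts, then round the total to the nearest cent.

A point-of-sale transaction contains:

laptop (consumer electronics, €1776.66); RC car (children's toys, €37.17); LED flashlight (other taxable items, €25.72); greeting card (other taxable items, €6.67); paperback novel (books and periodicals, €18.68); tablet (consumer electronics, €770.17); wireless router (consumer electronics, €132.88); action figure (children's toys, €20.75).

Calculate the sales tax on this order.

€185.77

Laptop €1776.66: consumer electronics → 5.5% + 1.25% surcharge = 6.75% → €119.92455
RC car €37.17: children's toys → 5.25% → €1.951425
LED flashlight €25.72: other taxable items → 5.5% → €1.4146
Greeting card €6.67: other taxable items → 5.5% → €0.36685
Paperback novel €18.68: books and periodicals → 9.25% → €1.7279
Tablet €770.17: consumer electronics → 5.5% + 1.25% surcharge = 6.75% → €51.986475
Wireless router €132.88: consumer electronics → 5.5% → €7.3084
Action figure €20.75: children's toys → 5.25% → €1.089375
Unrounded tax sum = €185.769575 → €185.77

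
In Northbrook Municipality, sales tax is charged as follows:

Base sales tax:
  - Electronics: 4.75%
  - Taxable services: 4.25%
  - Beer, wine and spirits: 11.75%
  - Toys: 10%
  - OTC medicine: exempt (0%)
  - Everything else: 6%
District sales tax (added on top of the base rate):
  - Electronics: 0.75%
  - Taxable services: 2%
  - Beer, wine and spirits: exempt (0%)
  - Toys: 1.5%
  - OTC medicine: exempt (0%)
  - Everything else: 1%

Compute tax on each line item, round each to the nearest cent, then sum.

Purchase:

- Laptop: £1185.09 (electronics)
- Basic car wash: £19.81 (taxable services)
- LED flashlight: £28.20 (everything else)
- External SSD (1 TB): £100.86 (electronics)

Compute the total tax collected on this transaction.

£73.94

Laptop £1185.09: electronics → 4.75% + 0.75% district = 5.5% → £65.18
Basic car wash £19.81: taxable services → 4.25% + 2% district = 6.25% → £1.24
LED flashlight £28.20: everything else → 6% + 1% district = 7% → £1.97
External SSD (1 TB) £100.86: electronics → 4.75% + 0.75% district = 5.5% → £5.55
Total tax = £65.18 + £1.24 + £1.97 + £5.55 = £73.94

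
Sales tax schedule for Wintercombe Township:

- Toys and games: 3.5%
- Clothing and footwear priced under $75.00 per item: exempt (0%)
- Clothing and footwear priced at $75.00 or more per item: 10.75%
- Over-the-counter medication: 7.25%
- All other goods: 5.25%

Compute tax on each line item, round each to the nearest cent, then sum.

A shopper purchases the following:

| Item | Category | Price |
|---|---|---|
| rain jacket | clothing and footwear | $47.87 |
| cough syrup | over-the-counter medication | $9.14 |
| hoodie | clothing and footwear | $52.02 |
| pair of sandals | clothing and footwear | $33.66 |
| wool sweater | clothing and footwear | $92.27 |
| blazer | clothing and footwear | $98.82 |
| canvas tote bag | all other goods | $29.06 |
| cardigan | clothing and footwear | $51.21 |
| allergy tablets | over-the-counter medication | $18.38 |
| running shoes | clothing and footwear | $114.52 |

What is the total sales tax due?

$36.37

Rain jacket $47.87: clothing and footwear, under $75.00 → 0% → $0.00
Cough syrup $9.14: over-the-counter medication → 7.25% → $0.66
Hoodie $52.02: clothing and footwear, under $75.00 → 0% → $0.00
Pair of sandals $33.66: clothing and footwear, under $75.00 → 0% → $0.00
Wool sweater $92.27: clothing and footwear, $75.00 or more → 10.75% → $9.92
Blazer $98.82: clothing and footwear, $75.00 or more → 10.75% → $10.62
Canvas tote bag $29.06: all other goods → 5.25% → $1.53
Cardigan $51.21: clothing and footwear, under $75.00 → 0% → $0.00
Allergy tablets $18.38: over-the-counter medication → 7.25% → $1.33
Running shoes $114.52: clothing and footwear, $75.00 or more → 10.75% → $12.31
Total tax = $0.66 + $9.92 + $10.62 + $1.53 + $1.33 + $12.31 = $36.37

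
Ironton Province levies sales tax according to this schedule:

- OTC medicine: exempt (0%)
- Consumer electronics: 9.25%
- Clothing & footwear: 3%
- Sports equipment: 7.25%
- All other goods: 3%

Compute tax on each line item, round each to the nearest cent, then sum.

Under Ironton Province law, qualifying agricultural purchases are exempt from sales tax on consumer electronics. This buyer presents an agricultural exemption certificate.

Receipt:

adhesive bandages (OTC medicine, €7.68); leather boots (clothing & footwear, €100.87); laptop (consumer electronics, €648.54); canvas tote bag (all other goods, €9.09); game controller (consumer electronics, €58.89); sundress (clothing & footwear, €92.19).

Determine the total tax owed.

Adhesive bandages €7.68: OTC medicine → 0% → €0.00
Leather boots €100.87: clothing & footwear → 3% → €3.03
Laptop €648.54: consumer electronics, buyer-exempt → 0% → €0.00
Canvas tote bag €9.09: all other goods → 3% → €0.27
Game controller €58.89: consumer electronics, buyer-exempt → 0% → €0.00
Sundress €92.19: clothing & footwear → 3% → €2.77
Total tax = €3.03 + €0.27 + €2.77 = €6.07

€6.07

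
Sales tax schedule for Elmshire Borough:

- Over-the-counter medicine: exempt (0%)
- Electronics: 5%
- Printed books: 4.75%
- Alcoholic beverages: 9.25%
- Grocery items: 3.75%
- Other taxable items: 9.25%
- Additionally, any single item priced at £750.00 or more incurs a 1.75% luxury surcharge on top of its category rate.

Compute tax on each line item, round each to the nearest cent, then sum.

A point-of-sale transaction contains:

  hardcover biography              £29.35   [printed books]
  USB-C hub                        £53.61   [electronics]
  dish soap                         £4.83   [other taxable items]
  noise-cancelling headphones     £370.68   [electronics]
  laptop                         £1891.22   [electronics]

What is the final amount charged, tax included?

£2500.40

Hardcover biography £29.35: printed books → 4.75% → £1.39
USB-C hub £53.61: electronics → 5% → £2.68
Dish soap £4.83: other taxable items → 9.25% → £0.45
Noise-cancelling headphones £370.68: electronics → 5% → £18.53
Laptop £1891.22: electronics → 5% + 1.75% surcharge = 6.75% → £127.66
Subtotal = £2349.69; tax = £150.71; total due = £2500.40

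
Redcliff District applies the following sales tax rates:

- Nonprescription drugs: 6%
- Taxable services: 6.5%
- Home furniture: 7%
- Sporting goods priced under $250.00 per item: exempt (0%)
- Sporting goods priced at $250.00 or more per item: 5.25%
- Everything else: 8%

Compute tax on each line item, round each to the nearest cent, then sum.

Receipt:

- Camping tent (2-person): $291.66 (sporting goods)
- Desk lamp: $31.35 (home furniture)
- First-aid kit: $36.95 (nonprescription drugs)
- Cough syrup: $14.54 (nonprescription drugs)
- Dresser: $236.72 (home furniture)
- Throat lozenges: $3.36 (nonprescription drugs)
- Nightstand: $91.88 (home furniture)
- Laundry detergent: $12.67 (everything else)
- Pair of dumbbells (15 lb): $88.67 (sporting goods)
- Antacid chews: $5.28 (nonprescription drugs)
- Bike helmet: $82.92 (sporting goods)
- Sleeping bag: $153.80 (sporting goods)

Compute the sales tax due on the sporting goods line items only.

Camping tent (2-person) $291.66: sporting goods, $250.00 or more → 5.25% → $15.31
Pair of dumbbells (15 lb) $88.67: sporting goods, under $250.00 → 0% → $0.00
Bike helmet $82.92: sporting goods, under $250.00 → 0% → $0.00
Sleeping bag $153.80: sporting goods, under $250.00 → 0% → $0.00
Tax on sporting goods = $15.31 + $0.00 + $0.00 + $0.00 = $15.31

$15.31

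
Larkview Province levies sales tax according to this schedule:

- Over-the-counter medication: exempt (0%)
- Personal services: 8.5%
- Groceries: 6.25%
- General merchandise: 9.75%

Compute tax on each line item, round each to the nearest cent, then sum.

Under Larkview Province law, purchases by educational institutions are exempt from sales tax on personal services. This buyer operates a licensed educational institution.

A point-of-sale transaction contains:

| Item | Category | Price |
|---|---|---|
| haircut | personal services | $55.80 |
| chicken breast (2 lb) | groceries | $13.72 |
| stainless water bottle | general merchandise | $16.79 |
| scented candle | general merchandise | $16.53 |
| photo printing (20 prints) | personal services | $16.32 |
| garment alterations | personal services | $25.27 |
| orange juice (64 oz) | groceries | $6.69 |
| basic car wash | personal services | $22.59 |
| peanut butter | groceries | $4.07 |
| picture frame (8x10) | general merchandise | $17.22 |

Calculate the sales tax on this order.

$6.46

Haircut $55.80: personal services, buyer-exempt → 0% → $0.00
Chicken breast (2 lb) $13.72: groceries → 6.25% → $0.86
Stainless water bottle $16.79: general merchandise → 9.75% → $1.64
Scented candle $16.53: general merchandise → 9.75% → $1.61
Photo printing (20 prints) $16.32: personal services, buyer-exempt → 0% → $0.00
Garment alterations $25.27: personal services, buyer-exempt → 0% → $0.00
Orange juice (64 oz) $6.69: groceries → 6.25% → $0.42
Basic car wash $22.59: personal services, buyer-exempt → 0% → $0.00
Peanut butter $4.07: groceries → 6.25% → $0.25
Picture frame (8x10) $17.22: general merchandise → 9.75% → $1.68
Total tax = $0.86 + $1.64 + $1.61 + $0.42 + $0.25 + $1.68 = $6.46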